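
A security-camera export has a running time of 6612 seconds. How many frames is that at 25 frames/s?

165300 frames

Frames = 6612 × 25 = 165300.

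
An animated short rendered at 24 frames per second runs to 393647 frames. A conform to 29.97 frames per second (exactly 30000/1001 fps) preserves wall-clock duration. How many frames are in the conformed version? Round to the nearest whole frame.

491567 frames

Frames at target rate = 393647 × (30000/1001) / (24) = 492058750/1001 ≈ 491567.183.
Nearest whole frame: 491567.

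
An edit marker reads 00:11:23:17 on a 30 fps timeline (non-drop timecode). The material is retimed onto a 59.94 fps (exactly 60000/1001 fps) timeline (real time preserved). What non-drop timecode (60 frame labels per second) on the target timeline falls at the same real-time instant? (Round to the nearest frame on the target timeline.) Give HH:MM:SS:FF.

Source frame index: (0×3600 + 11×60 + 23) × 30 + 17 = 20507.
Real time: 20507 / (30) = 20507/30 s.
Target frame: (20507/30) × (60000/1001) = 41014000/1001 ≈ 40973.027 → 40973.
At 60 labels/s: frame 40973 → 00:11:22:53.

00:11:22:53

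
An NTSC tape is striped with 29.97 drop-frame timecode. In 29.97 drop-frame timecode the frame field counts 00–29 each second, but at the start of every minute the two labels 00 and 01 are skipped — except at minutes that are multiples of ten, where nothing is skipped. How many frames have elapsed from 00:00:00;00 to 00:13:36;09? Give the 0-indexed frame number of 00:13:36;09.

24465

Complete 10-minute blocks: 1, each 17982 frames → 17982.
Remaining 3 whole minutes in the current block: 1800 + 2 × 1798 = 5396 frames.
Within the current minute: 36 × 30 + 9 − 2 = 1087 (labels ;00/;01 skipped at this minute). Total = 17982 + 5396 + 1087 = 24465.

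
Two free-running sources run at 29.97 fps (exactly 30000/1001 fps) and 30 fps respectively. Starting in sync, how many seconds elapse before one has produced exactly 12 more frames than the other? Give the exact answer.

The gap grows by |30 − 30000/1001| = 30/1001 frames per second.
Time for a 12-frame gap: 12 ÷ (30/1001) = 400.4 s.

400.4 seconds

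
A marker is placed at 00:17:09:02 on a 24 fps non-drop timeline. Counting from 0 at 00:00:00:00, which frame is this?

24698

Total seconds to the label: (0 × 3600 + 17 × 60 + 9) = 1029.
Frame index = 1029 × 24 + 2 = 24698.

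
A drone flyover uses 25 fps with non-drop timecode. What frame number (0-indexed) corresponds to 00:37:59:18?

Total seconds to the label: (0 × 3600 + 37 × 60 + 59) = 2279.
Frame index = 2279 × 25 + 18 = 56993.

frame 56993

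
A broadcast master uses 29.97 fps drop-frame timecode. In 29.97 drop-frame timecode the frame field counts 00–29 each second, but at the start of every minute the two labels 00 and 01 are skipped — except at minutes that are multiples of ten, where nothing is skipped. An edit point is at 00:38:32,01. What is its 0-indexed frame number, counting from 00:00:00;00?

69291

Complete 10-minute blocks: 3, each 17982 frames → 53946.
Remaining 8 whole minutes in the current block: 1800 + 7 × 1798 = 14386 frames.
Within the current minute: 32 × 30 + 1 − 2 = 959 (labels ;00/;01 skipped at this minute). Total = 53946 + 14386 + 959 = 69291.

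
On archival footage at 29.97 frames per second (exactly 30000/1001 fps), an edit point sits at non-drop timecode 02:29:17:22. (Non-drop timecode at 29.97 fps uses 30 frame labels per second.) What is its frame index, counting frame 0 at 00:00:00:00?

frame 268732

Total seconds to the label: (2 × 3600 + 29 × 60 + 17) = 8957.
Frame index = 8957 × 30 + 22 = 268732.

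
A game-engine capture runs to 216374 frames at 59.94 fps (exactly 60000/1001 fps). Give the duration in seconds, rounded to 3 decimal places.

Running time = 216374 × 1001/60000 = 108295187/30000 s ≈ 3609.840 s.

3609.840 seconds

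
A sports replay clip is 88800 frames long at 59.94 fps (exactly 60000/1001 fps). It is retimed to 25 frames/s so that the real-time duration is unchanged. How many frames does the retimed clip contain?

Target frames = source frames × (target rate / source rate) = 88800 × (25)/(60000/1001) = 88800 × 1001/2400 = 37037.

37037 frames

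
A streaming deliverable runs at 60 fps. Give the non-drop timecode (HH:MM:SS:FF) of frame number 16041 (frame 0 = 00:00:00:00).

16041 ÷ 60 = 267 full seconds, remainder 21 frames.
267 s = 0 h 4 min 27 s.
Timecode: 00:04:27:21.

00:04:27:21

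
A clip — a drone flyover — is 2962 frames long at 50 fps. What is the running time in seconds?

Running time = 2962 / (50) = 59.24 s.

59.24 seconds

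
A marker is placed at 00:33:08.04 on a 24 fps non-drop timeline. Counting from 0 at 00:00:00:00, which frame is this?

Total seconds to the label: (0 × 3600 + 33 × 60 + 8) = 1988.
Frame index = 1988 × 24 + 4 = 47716.

47716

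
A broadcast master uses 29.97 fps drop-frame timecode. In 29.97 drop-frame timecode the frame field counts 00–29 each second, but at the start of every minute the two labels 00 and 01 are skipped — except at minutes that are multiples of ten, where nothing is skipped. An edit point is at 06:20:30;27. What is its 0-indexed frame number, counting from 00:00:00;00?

684243

As if non-drop at 30 labels/s: (6 × 3600 + 20 × 60 + 30) × 30 + 27 = 684927.
Minute boundaries passed: 380; those not divisible by 10: 380 − 38 = 342; dropped labels = 2 × 342 = 684.
Actual frame index = 684927 − 684 = 684243.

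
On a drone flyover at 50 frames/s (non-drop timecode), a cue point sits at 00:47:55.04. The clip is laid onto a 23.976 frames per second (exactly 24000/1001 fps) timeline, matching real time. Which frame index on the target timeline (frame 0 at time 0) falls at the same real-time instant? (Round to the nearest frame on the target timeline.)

Source frame index: (0×3600 + 47×60 + 55) × 50 + 4 = 143754.
Real time: 143754 / (50) = 71877/25 s.
Target frame: (71877/25) × (24000/1001) = 5307840/77 ≈ 68932.987 → 68933.

frame 68933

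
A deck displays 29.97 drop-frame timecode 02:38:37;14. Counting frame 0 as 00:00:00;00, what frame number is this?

285238

Complete 10-minute blocks: 15, each 17982 frames → 269730.
Remaining 8 whole minutes in the current block: 1800 + 7 × 1798 = 14386 frames.
Within the current minute: 37 × 30 + 14 − 2 = 1122 (labels ;00/;01 skipped at this minute). Total = 269730 + 14386 + 1122 = 285238.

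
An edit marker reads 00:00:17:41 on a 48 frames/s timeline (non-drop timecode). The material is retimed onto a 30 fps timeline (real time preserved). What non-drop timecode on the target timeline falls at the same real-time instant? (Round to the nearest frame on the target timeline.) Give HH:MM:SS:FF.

Source frame index: (0×3600 + 0×60 + 17) × 48 + 41 = 857.
Real time: 857 / (48) = 857/48 s.
Target frame: (857/48) × (30) = 4285/8 ≈ 535.625 → 536.
At 30 labels/s: frame 536 → 00:00:17:26.

00:00:17:26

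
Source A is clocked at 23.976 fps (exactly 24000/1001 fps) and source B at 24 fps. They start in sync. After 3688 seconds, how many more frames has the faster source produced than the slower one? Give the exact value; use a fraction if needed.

88512/1001 frames

A emits 24000/1001 × 3688 = 88512000/1001 frames; B emits 24 × 3688 = 88512.
Difference = 88512/1001 frames (≈ 88.4236); B is ahead of A.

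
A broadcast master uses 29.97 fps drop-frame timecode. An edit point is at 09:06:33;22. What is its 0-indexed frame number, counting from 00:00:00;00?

As if non-drop at 30 labels/s: (9 × 3600 + 6 × 60 + 33) × 30 + 22 = 983812.
Minute boundaries passed: 546; those not divisible by 10: 546 − 54 = 492; dropped labels = 2 × 492 = 984.
Actual frame index = 983812 − 984 = 982828.

982828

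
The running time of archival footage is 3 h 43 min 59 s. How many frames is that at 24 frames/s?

322536 frames

3 h 43 min 59 s = 13439 s.
Frames = 13439 × 24 = 322536.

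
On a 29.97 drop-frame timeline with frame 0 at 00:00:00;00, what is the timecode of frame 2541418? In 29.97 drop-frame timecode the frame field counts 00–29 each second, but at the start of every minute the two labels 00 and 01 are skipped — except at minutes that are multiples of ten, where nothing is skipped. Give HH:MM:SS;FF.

23:33:18;22

Each 10-minute DF block holds 10 × 60 × 30 − 9 × 2 = 17982 frames. 2541418 ÷ 17982 → 141 full blocks, remainder 5956.
Within the partial block the first minute is 1800 frames and each further minute 1798, so 3 further minute boundaries passed. Total skipped labels = 18 × 141 + 2 × 3 = 2544.
Non-drop label index = 2541418 + 2544 = 2543962; at 30 labels/s that is 23:33:18:22, i.e. DF 23:33:18;22.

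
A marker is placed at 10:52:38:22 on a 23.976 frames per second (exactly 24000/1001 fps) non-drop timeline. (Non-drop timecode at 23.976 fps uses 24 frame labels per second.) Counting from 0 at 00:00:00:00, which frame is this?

939814

Total seconds to the label: (10 × 3600 + 52 × 60 + 38) = 39158.
Frame index = 39158 × 24 + 22 = 939814.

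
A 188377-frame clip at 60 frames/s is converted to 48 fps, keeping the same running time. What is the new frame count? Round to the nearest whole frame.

Frames at target rate = 188377 × (48) / (60) = 753508/5 ≈ 150701.600.
Nearest whole frame: 150702.

150702 frames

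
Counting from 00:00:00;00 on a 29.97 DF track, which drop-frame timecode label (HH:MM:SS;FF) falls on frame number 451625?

04:11:09;07

Ten DF minutes hold 17982 frames, so frame 451625 lies in block 25 (frames 449550–467531) with 2075 frames into that block.
The block's first minute is 1800 frames and the rest 1798 each; 2075 frames reaches minute 1, so 25 × 18 + 1 × 2 = 452 labels have been skipped so far.
Adding those back, label number 451625 + 452 = 452077 at 30 labels/s is 15069 s + 7 f = 4 h 11 min 9 s frame 7, i.e. 04:11:09;07.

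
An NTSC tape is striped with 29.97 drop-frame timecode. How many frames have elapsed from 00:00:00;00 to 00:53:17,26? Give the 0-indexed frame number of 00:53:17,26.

95840

Complete 10-minute blocks: 5, each 17982 frames → 89910.
Remaining 3 whole minutes in the current block: 1800 + 2 × 1798 = 5396 frames.
Within the current minute: 17 × 30 + 26 − 2 = 534 (labels ;00/;01 skipped at this minute). Total = 89910 + 5396 + 534 = 95840.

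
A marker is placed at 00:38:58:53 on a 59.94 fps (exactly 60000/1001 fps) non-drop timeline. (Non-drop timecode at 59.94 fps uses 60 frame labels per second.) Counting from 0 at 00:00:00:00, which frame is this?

140333

Total seconds to the label: (0 × 3600 + 38 × 60 + 58) = 2338.
Frame index = 2338 × 60 + 53 = 140333.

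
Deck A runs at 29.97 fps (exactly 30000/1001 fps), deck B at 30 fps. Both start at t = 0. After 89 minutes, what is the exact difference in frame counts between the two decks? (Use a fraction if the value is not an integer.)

160200/1001 frames

89 min = 5340 s.
A emits 30000/1001 × 5340 = 160200000/1001 frames; B emits 30 × 5340 = 160200.
Difference = 160200/1001 frames (≈ 160.0400); B is ahead of A.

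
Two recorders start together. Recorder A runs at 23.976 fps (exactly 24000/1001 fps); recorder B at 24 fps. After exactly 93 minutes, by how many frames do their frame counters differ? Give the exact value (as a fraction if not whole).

93 min = 5580 s.
A emits 24000/1001 × 5580 = 133920000/1001 frames; B emits 24 × 5580 = 133920.
Difference = 133920/1001 frames (≈ 133.7862); B is ahead of A.

133920/1001 frames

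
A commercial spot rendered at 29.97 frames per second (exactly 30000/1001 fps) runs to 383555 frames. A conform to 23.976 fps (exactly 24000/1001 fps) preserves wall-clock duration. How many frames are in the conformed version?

Target frames = source frames × (target rate / source rate) = 383555 × (24000/1001)/(30000/1001) = 383555 × 4/5 = 306844.

306844 frames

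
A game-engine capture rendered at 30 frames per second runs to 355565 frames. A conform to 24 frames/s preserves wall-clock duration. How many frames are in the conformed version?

284452 frames

Target frames = source frames × (target rate / source rate) = 355565 × (24)/(30) = 355565 × 4/5 = 284452.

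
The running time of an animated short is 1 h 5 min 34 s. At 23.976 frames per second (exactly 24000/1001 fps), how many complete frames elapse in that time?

1 h 5 min 34 s = 3934 s.
Frames = 3934 × 24000/1001 = 13488000/143 ≈ 94321.6783.
Complete frames: 94321.

94321 frames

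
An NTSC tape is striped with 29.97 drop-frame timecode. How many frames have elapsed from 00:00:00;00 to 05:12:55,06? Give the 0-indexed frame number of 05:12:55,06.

Complete 10-minute blocks: 31, each 17982 frames → 557442.
Remaining 2 whole minutes in the current block: 1800 + 1 × 1798 = 3598 frames.
Within the current minute: 55 × 30 + 6 − 2 = 1654 (labels ;00/;01 skipped at this minute). Total = 557442 + 3598 + 1654 = 562694.

562694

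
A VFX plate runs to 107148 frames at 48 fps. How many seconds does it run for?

2232.25 seconds

Running time = 107148 / (48) = 2232.25 s.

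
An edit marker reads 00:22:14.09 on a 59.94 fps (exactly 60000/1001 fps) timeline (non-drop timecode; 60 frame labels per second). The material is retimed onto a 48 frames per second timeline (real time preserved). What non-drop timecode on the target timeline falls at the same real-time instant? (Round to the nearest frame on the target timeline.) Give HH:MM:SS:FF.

00:22:15:23

Source frame index: (0×3600 + 22×60 + 14) × 60 + 9 = 80049.
Real time: 80049 / (60000/1001) = 26709683/20000 s.
Target frame: (26709683/20000) × (48) = 80129049/1250 ≈ 64103.239 → 64103.
At 48 labels/s: frame 64103 → 00:22:15:23.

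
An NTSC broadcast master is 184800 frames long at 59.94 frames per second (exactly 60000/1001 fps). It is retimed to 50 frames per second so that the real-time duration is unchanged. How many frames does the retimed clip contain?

154154 frames

Target frames = source frames × (target rate / source rate) = 184800 × (50)/(60000/1001) = 184800 × 1001/1200 = 154154.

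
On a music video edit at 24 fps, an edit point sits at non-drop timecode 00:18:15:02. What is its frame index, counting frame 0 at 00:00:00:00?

26282

Total seconds to the label: (0 × 3600 + 18 × 60 + 15) = 1095.
Frame index = 1095 × 24 + 2 = 26282.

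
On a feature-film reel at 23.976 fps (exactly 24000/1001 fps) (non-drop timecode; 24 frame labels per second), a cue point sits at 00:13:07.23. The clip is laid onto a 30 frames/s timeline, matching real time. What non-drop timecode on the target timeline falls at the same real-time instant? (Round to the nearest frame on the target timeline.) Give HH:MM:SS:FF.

Source frame index: (0×3600 + 13×60 + 7) × 24 + 23 = 18911.
Real time: 18911 / (24000/1001) = 18929911/24000 s.
Target frame: (18929911/24000) × (30) = 18929911/800 ≈ 23662.389 → 23662.
At 30 labels/s: frame 23662 → 00:13:08:22.

00:13:08:22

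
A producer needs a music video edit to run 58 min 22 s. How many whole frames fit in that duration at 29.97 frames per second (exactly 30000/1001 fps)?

104955 frames

58 min 22 s = 3502 s.
Frames = 3502 × 30000/1001 = 105060000/1001 ≈ 104955.0450.
Complete frames: 104955.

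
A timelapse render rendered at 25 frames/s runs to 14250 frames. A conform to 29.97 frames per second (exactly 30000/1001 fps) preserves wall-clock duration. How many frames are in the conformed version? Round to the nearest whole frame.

Frames at target rate = 14250 × (30000/1001) / (25) = 17100000/1001 ≈ 17082.917.
Nearest whole frame: 17083.

17083 frames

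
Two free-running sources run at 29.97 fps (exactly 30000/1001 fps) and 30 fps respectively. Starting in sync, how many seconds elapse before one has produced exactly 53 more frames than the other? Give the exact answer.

The gap grows by |30 − 30000/1001| = 30/1001 frames per second.
Time for a 53-frame gap: 53 ÷ (30/1001) = 53053/30 s.

53053/30 seconds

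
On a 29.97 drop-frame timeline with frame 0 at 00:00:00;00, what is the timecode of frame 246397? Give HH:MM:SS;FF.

02:17:01;15

Ten DF minutes hold 17982 frames, so frame 246397 lies in block 13 (frames 233766–251747) with 12631 frames into that block.
The block's first minute is 1800 frames and the rest 1798 each; 12631 frames reaches minute 7, so 13 × 18 + 7 × 2 = 248 labels have been skipped so far.
Adding those back, label number 246397 + 248 = 246645 at 30 labels/s is 8221 s + 15 f = 2 h 17 min 1 s frame 15, i.e. 02:17:01;15.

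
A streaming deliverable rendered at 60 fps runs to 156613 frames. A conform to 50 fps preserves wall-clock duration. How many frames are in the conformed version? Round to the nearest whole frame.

130511 frames

Frames at target rate = 156613 × (50) / (60) = 783065/6 ≈ 130510.833.
Nearest whole frame: 130511.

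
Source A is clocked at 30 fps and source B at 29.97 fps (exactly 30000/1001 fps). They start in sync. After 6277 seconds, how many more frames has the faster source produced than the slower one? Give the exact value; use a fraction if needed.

A emits 30 × 6277 = 188310 frames; B emits 30000/1001 × 6277 = 188310000/1001.
Difference = 188310/1001 frames (≈ 188.1219); B is behind A.

188310/1001 frames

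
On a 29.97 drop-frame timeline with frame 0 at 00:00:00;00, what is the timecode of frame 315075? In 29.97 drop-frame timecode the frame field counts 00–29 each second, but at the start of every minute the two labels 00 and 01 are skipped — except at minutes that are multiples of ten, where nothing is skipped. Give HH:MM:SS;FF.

02:55:13;01

Each 10-minute DF block holds 10 × 60 × 30 − 9 × 2 = 17982 frames. 315075 ÷ 17982 → 17 full blocks, remainder 9381.
Within the partial block the first minute is 1800 frames and each further minute 1798, so 5 further minute boundaries passed. Total skipped labels = 18 × 17 + 2 × 5 = 316.
Non-drop label index = 315075 + 316 = 315391; at 30 labels/s that is 02:55:13:01, i.e. DF 02:55:13;01.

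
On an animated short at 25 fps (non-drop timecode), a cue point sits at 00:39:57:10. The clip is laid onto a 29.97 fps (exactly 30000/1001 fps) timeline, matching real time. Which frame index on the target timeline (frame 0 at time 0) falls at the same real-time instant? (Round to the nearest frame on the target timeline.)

Source frame index: (0×3600 + 39×60 + 57) × 25 + 10 = 59935.
Real time: 59935 / (25) = 11987/5 s.
Target frame: (11987/5) × (30000/1001) = 71922000/1001 ≈ 71850.150 → 71850.

frame 71850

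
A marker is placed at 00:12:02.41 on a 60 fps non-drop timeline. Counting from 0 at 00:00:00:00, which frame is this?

frame 43361

Total seconds to the label: (0 × 3600 + 12 × 60 + 2) = 722.
Frame index = 722 × 60 + 41 = 43361.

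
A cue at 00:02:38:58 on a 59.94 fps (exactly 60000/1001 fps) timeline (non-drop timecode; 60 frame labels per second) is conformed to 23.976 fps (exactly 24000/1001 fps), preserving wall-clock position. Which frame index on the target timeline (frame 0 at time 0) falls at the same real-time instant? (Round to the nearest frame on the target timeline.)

frame 3815

Source frame index: (0×3600 + 2×60 + 38) × 60 + 58 = 9538.
Real time: 9538 / (60000/1001) = 4773769/30000 s.
Target frame: (4773769/30000) × (24000/1001) = 19076/5 ≈ 3815.200 → 3815.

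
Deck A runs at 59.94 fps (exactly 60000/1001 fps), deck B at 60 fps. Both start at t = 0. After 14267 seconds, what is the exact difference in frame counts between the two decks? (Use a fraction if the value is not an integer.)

77820/91 frames

A emits 60000/1001 × 14267 = 77820000/91 frames; B emits 60 × 14267 = 856020.
Difference = 77820/91 frames (≈ 855.1648); B is ahead of A.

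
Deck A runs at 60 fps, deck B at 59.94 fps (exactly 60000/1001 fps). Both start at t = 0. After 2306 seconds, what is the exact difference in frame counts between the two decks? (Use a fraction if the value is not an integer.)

138360/1001 frames

A emits 60 × 2306 = 138360 frames; B emits 60000/1001 × 2306 = 138360000/1001.
Difference = 138360/1001 frames (≈ 138.2218); B is behind A.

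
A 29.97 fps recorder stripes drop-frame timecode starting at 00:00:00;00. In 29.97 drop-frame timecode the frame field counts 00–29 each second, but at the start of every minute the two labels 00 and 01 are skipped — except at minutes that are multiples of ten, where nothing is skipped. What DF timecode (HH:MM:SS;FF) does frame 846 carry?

Each 10-minute DF block holds 10 × 60 × 30 − 9 × 2 = 17982 frames. 846 ÷ 17982 → 0 full blocks, remainder 846.
Within the partial block the first minute is 1800 frames and each further minute 1798, so 0 further minute boundaries passed. Total skipped labels = 18 × 0 + 2 × 0 = 0.
Non-drop label index = 846 + 0 = 846; at 30 labels/s that is 00:00:28:06, i.e. DF 00:00:28;06.

00:00:28;06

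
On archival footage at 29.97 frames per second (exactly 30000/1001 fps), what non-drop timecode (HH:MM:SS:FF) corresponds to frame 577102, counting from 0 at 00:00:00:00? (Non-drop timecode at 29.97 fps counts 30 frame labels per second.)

05:20:36:22

577102 ÷ 30 = 19236 full seconds, remainder 22 frames.
19236 s = 5 h 20 min 36 s.
Timecode: 05:20:36:22.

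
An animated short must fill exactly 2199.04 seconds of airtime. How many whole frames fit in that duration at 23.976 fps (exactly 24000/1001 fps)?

Frames = 2199.04 × 24000/1001 = 52776960/1001 ≈ 52724.2358.
Complete frames: 52724.

52724 frames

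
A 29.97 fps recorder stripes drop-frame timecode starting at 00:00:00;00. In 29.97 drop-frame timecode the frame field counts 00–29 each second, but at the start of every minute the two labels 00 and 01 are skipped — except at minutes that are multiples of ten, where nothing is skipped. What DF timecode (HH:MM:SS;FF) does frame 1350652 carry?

12:31:06;24

Each 10-minute DF block holds 10 × 60 × 30 − 9 × 2 = 17982 frames. 1350652 ÷ 17982 → 75 full blocks, remainder 2002.
Within the partial block the first minute is 1800 frames and each further minute 1798, so 1 further minute boundary passed. Total skipped labels = 18 × 75 + 2 × 1 = 1352.
Non-drop label index = 1350652 + 1352 = 1352004; at 30 labels/s that is 12:31:06:24, i.e. DF 12:31:06;24.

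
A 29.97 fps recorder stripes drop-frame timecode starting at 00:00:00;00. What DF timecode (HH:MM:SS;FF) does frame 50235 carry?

Ten DF minutes hold 17982 frames, so frame 50235 lies in block 2 (frames 35964–53945) with 14271 frames into that block.
The block's first minute is 1800 frames and the rest 1798 each; 14271 frames reaches minute 7, so 2 × 18 + 7 × 2 = 50 labels have been skipped so far.
Adding those back, label number 50235 + 50 = 50285 at 30 labels/s is 1676 s + 5 f = 0 h 27 min 56 s frame 5, i.e. 00:27:56;05.

00:27:56;05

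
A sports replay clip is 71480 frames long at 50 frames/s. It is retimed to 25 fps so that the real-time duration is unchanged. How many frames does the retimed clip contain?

35740 frames

Target frames = source frames × (target rate / source rate) = 71480 × (25)/(50) = 71480 × 1/2 = 35740.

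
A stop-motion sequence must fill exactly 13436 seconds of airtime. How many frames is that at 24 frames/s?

322464 frames

Frames = 13436 × 24 = 322464.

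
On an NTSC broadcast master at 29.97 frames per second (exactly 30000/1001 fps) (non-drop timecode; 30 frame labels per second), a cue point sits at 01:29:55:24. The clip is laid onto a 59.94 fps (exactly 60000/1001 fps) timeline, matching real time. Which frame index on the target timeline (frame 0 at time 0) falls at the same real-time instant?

Source frame index: (1×3600 + 29×60 + 55) × 30 + 24 = 161874.
Real time: 161874 / (30000/1001) = 27005979/5000 s.
Target frame: (27005979/5000) × (60000/1001) = 323748.

frame 323748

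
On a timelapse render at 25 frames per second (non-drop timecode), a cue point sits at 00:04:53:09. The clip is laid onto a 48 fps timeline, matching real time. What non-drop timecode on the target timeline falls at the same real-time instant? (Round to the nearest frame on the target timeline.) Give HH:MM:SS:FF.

Source frame index: (0×3600 + 4×60 + 53) × 25 + 9 = 7334.
Real time: 7334 / (25) = 7334/25 s.
Target frame: (7334/25) × (48) = 352032/25 ≈ 14081.280 → 14081.
At 48 labels/s: frame 14081 → 00:04:53:17.

00:04:53:17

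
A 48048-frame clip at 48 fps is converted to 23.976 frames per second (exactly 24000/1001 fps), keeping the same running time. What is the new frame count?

Target frames = source frames × (target rate / source rate) = 48048 × (24000/1001)/(48) = 48048 × 500/1001 = 24000.

24000 frames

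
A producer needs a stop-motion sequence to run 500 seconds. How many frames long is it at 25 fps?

12500 frames

Frames = 500 × 25 = 12500.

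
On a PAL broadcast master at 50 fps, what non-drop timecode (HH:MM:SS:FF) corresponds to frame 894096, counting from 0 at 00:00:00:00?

894096 ÷ 50 = 17881 full seconds, remainder 46 frames.
17881 s = 4 h 58 min 1 s.
Timecode: 04:58:01:46.

04:58:01:46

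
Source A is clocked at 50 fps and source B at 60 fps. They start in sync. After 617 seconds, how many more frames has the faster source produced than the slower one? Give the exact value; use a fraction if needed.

A emits 50 × 617 = 30850 frames; B emits 60 × 617 = 37020.
Difference = 6170 frames; B is ahead of A.

6170 frames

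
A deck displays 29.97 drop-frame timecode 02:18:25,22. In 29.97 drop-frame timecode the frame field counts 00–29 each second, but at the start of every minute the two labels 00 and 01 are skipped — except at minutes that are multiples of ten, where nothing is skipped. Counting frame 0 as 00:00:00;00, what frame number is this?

248922

Complete 10-minute blocks: 13, each 17982 frames → 233766.
Remaining 8 whole minutes in the current block: 1800 + 7 × 1798 = 14386 frames.
Within the current minute: 25 × 30 + 22 − 2 = 770 (labels ;00/;01 skipped at this minute). Total = 233766 + 14386 + 770 = 248922.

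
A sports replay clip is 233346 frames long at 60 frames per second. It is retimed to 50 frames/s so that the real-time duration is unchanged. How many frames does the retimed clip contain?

Target frames = source frames × (target rate / source rate) = 233346 × (50)/(60) = 233346 × 5/6 = 194455.

194455 frames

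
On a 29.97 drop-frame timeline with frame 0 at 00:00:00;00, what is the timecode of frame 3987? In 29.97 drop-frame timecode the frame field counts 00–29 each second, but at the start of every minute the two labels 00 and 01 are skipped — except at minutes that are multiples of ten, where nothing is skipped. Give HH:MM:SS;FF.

00:02:13;01

Ten DF minutes hold 17982 frames, so frame 3987 lies in block 0 (frames 0–17981) with 3987 frames into that block.
The block's first minute is 1800 frames and the rest 1798 each; 3987 frames reaches minute 2, so 0 × 18 + 2 × 2 = 4 labels have been skipped so far.
Adding those back, label number 3987 + 4 = 3991 at 30 labels/s is 133 s + 1 f = 0 h 2 min 13 s frame 1, i.e. 00:02:13;01.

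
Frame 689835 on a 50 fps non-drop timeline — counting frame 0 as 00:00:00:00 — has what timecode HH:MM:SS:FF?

689835 ÷ 50 = 13796 full seconds, remainder 35 frames.
13796 s = 3 h 49 min 56 s.
Timecode: 03:49:56:35.

03:49:56:35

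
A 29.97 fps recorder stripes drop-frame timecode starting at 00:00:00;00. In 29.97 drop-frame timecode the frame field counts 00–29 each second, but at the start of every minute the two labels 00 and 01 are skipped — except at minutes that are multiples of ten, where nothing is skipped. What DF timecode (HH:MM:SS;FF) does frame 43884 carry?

Each 10-minute DF block holds 10 × 60 × 30 − 9 × 2 = 17982 frames. 43884 ÷ 17982 → 2 full blocks, remainder 7920.
Within the partial block the first minute is 1800 frames and each further minute 1798, so 4 further minute boundaries passed. Total skipped labels = 18 × 2 + 2 × 4 = 44.
Non-drop label index = 43884 + 44 = 43928; at 30 labels/s that is 00:24:24:08, i.e. DF 00:24:24;08.

00:24:24;08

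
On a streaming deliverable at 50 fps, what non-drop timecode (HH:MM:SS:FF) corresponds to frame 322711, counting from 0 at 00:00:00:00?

01:47:34:11

322711 ÷ 50 = 6454 full seconds, remainder 11 frames.
6454 s = 1 h 47 min 34 s.
Timecode: 01:47:34:11.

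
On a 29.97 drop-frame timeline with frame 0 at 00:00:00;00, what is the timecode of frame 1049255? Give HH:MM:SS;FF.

09:43:30;05

Each 10-minute DF block holds 10 × 60 × 30 − 9 × 2 = 17982 frames. 1049255 ÷ 17982 → 58 full blocks, remainder 6299.
Within the partial block the first minute is 1800 frames and each further minute 1798, so 3 further minute boundaries passed. Total skipped labels = 18 × 58 + 2 × 3 = 1050.
Non-drop label index = 1049255 + 1050 = 1050305; at 30 labels/s that is 09:43:30:05, i.e. DF 09:43:30;05.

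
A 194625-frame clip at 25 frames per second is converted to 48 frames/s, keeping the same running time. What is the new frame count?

373680 frames

Target frames = source frames × (target rate / source rate) = 194625 × (48)/(25) = 194625 × 48/25 = 373680.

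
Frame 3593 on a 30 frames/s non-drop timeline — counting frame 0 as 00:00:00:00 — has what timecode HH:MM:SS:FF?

3593 ÷ 30 = 119 full seconds, remainder 23 frames.
119 s = 0 h 1 min 59 s.
Timecode: 00:01:59:23.

00:01:59:23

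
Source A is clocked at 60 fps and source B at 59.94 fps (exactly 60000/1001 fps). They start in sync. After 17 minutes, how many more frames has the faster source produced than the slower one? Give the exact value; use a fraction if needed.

17 min = 1020 s.
A emits 60 × 1020 = 61200 frames; B emits 60000/1001 × 1020 = 61200000/1001.
Difference = 61200/1001 frames (≈ 61.1389); B is behind A.

61200/1001 frames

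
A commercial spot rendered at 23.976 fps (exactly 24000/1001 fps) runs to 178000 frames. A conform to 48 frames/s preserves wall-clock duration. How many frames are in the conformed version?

Target frames = source frames × (target rate / source rate) = 178000 × (48)/(24000/1001) = 178000 × 1001/500 = 356356.

356356 frames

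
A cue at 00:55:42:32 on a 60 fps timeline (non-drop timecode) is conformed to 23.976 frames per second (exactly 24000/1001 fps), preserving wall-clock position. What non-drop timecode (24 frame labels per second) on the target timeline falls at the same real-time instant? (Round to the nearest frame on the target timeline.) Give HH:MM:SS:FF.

00:55:39:05

Source frame index: (0×3600 + 55×60 + 42) × 60 + 32 = 200552.
Real time: 200552 / (60) = 50138/15 s.
Target frame: (50138/15) × (24000/1001) = 7292800/91 ≈ 80140.659 → 80141.
At 24 labels/s: frame 80141 → 00:55:39:05.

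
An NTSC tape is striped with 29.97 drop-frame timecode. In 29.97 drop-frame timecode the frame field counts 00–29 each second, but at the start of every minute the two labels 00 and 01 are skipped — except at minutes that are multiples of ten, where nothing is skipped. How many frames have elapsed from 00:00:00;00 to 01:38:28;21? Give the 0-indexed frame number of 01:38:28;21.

Complete 10-minute blocks: 9, each 17982 frames → 161838.
Remaining 8 whole minutes in the current block: 1800 + 7 × 1798 = 14386 frames.
Within the current minute: 28 × 30 + 21 − 2 = 859 (labels ;00/;01 skipped at this minute). Total = 161838 + 14386 + 859 = 177083.

177083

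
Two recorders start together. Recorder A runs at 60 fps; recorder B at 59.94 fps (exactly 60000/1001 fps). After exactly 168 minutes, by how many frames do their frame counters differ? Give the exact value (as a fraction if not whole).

168 min = 10080 s.
A emits 60 × 10080 = 604800 frames; B emits 60000/1001 × 10080 = 86400000/143.
Difference = 86400/143 frames (≈ 604.1958); B is behind A.

86400/143 frames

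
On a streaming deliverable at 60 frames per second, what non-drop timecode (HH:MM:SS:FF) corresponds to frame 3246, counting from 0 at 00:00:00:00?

3246 ÷ 60 = 54 full seconds, remainder 6 frames.
54 s = 0 h 0 min 54 s.
Timecode: 00:00:54:06.

00:00:54:06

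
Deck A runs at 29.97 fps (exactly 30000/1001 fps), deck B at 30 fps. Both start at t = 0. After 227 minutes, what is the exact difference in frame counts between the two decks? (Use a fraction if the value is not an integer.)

408600/1001 frames

227 min = 13620 s.
A emits 30000/1001 × 13620 = 408600000/1001 frames; B emits 30 × 13620 = 408600.
Difference = 408600/1001 frames (≈ 408.1918); B is ahead of A.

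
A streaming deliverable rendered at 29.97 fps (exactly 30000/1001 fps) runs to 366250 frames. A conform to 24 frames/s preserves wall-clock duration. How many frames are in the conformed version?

Target frames = source frames × (target rate / source rate) = 366250 × (24)/(30000/1001) = 366250 × 1001/1250 = 293293.

293293 frames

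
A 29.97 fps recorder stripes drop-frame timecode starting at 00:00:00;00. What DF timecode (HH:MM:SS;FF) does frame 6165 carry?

Ten DF minutes hold 17982 frames, so frame 6165 lies in block 0 (frames 0–17981) with 6165 frames into that block.
The block's first minute is 1800 frames and the rest 1798 each; 6165 frames reaches minute 3, so 0 × 18 + 3 × 2 = 6 labels have been skipped so far.
Adding those back, label number 6165 + 6 = 6171 at 30 labels/s is 205 s + 21 f = 0 h 3 min 25 s frame 21, i.e. 00:03:25;21.

00:03:25;21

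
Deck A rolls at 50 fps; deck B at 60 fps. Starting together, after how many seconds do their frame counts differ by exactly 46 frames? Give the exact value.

The gap grows by |60 − 50| = 10 frames per second.
Time for a 46-frame gap: 46 ÷ (10) = 4.6 s.

4.6 seconds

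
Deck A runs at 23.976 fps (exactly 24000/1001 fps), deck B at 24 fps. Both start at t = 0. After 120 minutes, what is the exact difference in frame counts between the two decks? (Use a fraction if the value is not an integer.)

172800/1001 frames

120 min = 7200 s.
A emits 24000/1001 × 7200 = 172800000/1001 frames; B emits 24 × 7200 = 172800.
Difference = 172800/1001 frames (≈ 172.6274); B is ahead of A.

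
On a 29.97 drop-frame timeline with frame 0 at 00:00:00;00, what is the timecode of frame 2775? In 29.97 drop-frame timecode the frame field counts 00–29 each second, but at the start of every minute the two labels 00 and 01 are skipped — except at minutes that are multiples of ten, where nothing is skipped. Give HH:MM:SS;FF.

Ten DF minutes hold 17982 frames, so frame 2775 lies in block 0 (frames 0–17981) with 2775 frames into that block.
The block's first minute is 1800 frames and the rest 1798 each; 2775 frames reaches minute 1, so 0 × 18 + 1 × 2 = 2 labels have been skipped so far.
Adding those back, label number 2775 + 2 = 2777 at 30 labels/s is 92 s + 17 f = 0 h 1 min 32 s frame 17, i.e. 00:01:32;17.

00:01:32;17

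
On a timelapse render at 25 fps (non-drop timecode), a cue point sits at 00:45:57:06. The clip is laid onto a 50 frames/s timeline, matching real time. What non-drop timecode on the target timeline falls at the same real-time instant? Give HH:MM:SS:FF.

00:45:57:12

Source frame index: (0×3600 + 45×60 + 57) × 25 + 6 = 68931.
Real time: 68931 / (25) = 68931/25 s.
Target frame: (68931/25) × (50) = 137862.
At 50 labels/s: frame 137862 → 00:45:57:12.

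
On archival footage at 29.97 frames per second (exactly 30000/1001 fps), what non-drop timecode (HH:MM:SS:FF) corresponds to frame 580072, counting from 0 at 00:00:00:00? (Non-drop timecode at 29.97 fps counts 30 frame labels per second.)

580072 ÷ 30 = 19335 full seconds, remainder 22 frames.
19335 s = 5 h 22 min 15 s.
Timecode: 05:22:15:22.

05:22:15:22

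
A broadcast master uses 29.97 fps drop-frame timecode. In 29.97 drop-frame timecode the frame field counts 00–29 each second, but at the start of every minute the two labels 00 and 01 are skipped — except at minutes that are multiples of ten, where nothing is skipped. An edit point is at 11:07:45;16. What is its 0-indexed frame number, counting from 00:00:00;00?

1200764

Complete 10-minute blocks: 66, each 17982 frames → 1186812.
Remaining 7 whole minutes in the current block: 1800 + 6 × 1798 = 12588 frames.
Within the current minute: 45 × 30 + 16 − 2 = 1364 (labels ;00/;01 skipped at this minute). Total = 1186812 + 12588 + 1364 = 1200764.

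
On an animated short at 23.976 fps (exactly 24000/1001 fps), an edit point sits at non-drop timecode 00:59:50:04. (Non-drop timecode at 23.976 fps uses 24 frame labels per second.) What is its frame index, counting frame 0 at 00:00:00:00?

Total seconds to the label: (0 × 3600 + 59 × 60 + 50) = 3590.
Frame index = 3590 × 24 + 4 = 86164.

frame 86164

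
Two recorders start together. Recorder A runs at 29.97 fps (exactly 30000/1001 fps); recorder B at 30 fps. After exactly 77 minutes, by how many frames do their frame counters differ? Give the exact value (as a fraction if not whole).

77 min = 4620 s.
A emits 30000/1001 × 4620 = 1800000/13 frames; B emits 30 × 4620 = 138600.
Difference = 1800/13 frames (≈ 138.4615); B is ahead of A.

1800/13 frames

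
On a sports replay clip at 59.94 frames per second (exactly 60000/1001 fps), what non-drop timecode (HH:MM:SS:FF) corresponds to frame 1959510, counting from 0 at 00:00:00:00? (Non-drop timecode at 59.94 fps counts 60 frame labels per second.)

1959510 ÷ 60 = 32658 full seconds, remainder 30 frames.
32658 s = 9 h 4 min 18 s.
Timecode: 09:04:18:30.

09:04:18:30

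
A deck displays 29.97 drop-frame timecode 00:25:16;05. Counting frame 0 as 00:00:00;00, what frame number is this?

45439

As if non-drop at 30 labels/s: (0 × 3600 + 25 × 60 + 16) × 30 + 5 = 45485.
Minute boundaries passed: 25; those not divisible by 10: 25 − 2 = 23; dropped labels = 2 × 23 = 46.
Actual frame index = 45485 − 46 = 45439.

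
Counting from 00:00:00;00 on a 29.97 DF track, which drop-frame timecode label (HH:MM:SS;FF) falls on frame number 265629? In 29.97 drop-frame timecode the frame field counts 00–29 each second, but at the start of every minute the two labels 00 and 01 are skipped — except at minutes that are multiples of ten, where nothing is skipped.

Each 10-minute DF block holds 10 × 60 × 30 − 9 × 2 = 17982 frames. 265629 ÷ 17982 → 14 full blocks, remainder 13881.
Within the partial block the first minute is 1800 frames and each further minute 1798, so 7 further minute boundaries passed. Total skipped labels = 18 × 14 + 2 × 7 = 266.
Non-drop label index = 265629 + 266 = 265895; at 30 labels/s that is 02:27:43:05, i.e. DF 02:27:43;05.

02:27:43;05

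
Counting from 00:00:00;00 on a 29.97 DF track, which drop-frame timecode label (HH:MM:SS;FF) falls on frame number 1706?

00:00:56;26

Each 10-minute DF block holds 10 × 60 × 30 − 9 × 2 = 17982 frames. 1706 ÷ 17982 → 0 full blocks, remainder 1706.
Within the partial block the first minute is 1800 frames and each further minute 1798, so 0 further minute boundaries passed. Total skipped labels = 18 × 0 + 2 × 0 = 0.
Non-drop label index = 1706 + 0 = 1706; at 30 labels/s that is 00:00:56:26, i.e. DF 00:00:56;26.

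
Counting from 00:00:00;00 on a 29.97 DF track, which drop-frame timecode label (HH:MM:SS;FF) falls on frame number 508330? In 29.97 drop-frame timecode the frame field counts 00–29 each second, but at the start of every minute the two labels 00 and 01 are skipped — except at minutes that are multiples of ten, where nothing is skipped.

04:42:41;08

Ten DF minutes hold 17982 frames, so frame 508330 lies in block 28 (frames 503496–521477) with 4834 frames into that block.
The block's first minute is 1800 frames and the rest 1798 each; 4834 frames reaches minute 2, so 28 × 18 + 2 × 2 = 508 labels have been skipped so far.
Adding those back, label number 508330 + 508 = 508838 at 30 labels/s is 16961 s + 8 f = 4 h 42 min 41 s frame 8, i.e. 04:42:41;08.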